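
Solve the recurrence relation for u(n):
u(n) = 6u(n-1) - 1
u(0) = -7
First-order linear non-homogeneous.
Homogeneous solution: u_h(n) = A·(6)^n.
Try constant particular solution u_p = K: K = 6K - 1 ⇒ K = \frac{1}{5}.
General: u(n) = A·(6)^n + \frac{1}{5}.
Apply u(0) = -7: A + \frac{1}{5} = -7 ⇒ A = - \frac{36}{5}.
So u(n) = \frac{1}{5} - \frac{36 \cdot 6^{n}}{5}.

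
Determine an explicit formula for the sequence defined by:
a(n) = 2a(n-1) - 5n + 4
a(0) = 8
First-order linear with linear forcing.
Homogeneous solution: a_h(n) = A·(2)^n.
Try particular a_p(n) = pn + q. Substituting:
  pn + q = 2(p(n-1) + q) - 5n + 4.
Matching the n-coefficient: p = 2p - 5 ⇒ p = 5.
Matching constants: q = -2p + 2q + 4 ⇒ q = 6.
General: a(n) = A·(2)^n + 5 n + 6.
Apply a(0) = 8: A + 6 = 8 ⇒ A = 2.
So a(n) = 2 \cdot 2^{n} + 5 n + 6.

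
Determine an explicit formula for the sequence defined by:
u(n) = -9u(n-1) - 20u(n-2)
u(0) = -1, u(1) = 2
Characteristic equation: x² + 9x + 20 = 0, which factors as (x - (-4))(x - (-5)) = 0.
Roots r₁ = -4, r₂ = -5 (distinct).
General solution: u(n) = A·(-4)^n + B·(-5)^n.
From u(0) = -1: A + B = -1.
From u(1) = 2: -4A - 5B = 2.
Solving: A = -3, B = 2.
So u(n) = - 3 \left(-4\right)^{n} + 2 \left(-5\right)^{n}.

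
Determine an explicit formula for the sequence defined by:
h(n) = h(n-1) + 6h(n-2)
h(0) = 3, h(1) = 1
Characteristic equation: x² - x - 6 = 0, which factors as (x - (-2))(x - (3)) = 0.
Roots r₁ = -2, r₂ = 3 (distinct).
General solution: h(n) = A·(-2)^n + B·(3)^n.
From h(0) = 3: A + B = 3.
From h(1) = 1: -2A + 3B = 1.
Solving: A = \frac{8}{5}, B = \frac{7}{5}.
So h(n) = \frac{8 \left(-2\right)^{n}}{5} + \frac{7 \cdot 3^{n}}{5}.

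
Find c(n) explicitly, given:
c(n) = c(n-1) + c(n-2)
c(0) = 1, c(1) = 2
Characteristic equation: x² - x - 1 = 0.
Discriminant Δ = (1)² + 4·(1) = 5.
Roots r₁,₂ = (1 ± √5)/2, so r₁ = \frac{1}{2} + \frac{\sqrt{5}}{2}, r₂ = \frac{1}{2} - \frac{\sqrt{5}}{2}.
General solution: c(n) = A·r₁^n + B·r₂^n.
From the initial conditions, A + B = 1 and r₁A + r₂B = 2.
Since r₁ - r₂ = √5: A = (2 - (1)r₂)/√5 = \frac{1}{2} + \frac{3 \sqrt{5}}{10}, and B = 1 - A = \frac{1}{2} - \frac{3 \sqrt{5}}{10}.
So c(n) = \left(\frac{1}{2} + \frac{3 \sqrt{5}}{10}\right)\left(\frac{1}{2} + \frac{\sqrt{5}}{2}\right)^n + \left(\frac{1}{2} - \frac{3 \sqrt{5}}{10}\right)\left(\frac{1}{2} - \frac{\sqrt{5}}{2}\right)^n.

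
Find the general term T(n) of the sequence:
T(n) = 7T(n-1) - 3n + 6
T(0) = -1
First-order linear with linear forcing.
Homogeneous solution: T_h(n) = A·(7)^n.
Try particular T_p(n) = pn + q. Substituting:
  pn + q = 7(p(n-1) + q) - 3n + 6.
Matching the n-coefficient: p = 7p - 3 ⇒ p = \frac{1}{2}.
Matching constants: q = -7p + 7q + 6 ⇒ q = - \frac{5}{12}.
General: T(n) = A·(7)^n + \frac{n}{2} - \frac{5}{12}.
Apply T(0) = -1: A - \frac{5}{12} = -1 ⇒ A = - \frac{7}{12}.
So T(n) = - \frac{7 \cdot 7^{n}}{12} + \frac{n}{2} - \frac{5}{12}.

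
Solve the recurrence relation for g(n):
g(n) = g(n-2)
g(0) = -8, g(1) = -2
Characteristic equation: x² - 1 = 0, which factors as (x - (-1))(x - (1)) = 0.
Roots r₁ = -1, r₂ = 1 (distinct).
General solution: g(n) = A·(-1)^n + B·(1)^n.
From g(0) = -8: A + B = -8.
From g(1) = -2: -A + B = -2.
Solving: A = -3, B = -5.
So g(n) = - 3 \left(-1\right)^{n} - 5.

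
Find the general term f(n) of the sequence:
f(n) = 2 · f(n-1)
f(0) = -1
Pure geometric recurrence with ratio 2.
By induction f(n) = f(0) · (2)^n = - 2^{n}.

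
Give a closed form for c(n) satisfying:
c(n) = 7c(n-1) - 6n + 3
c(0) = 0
First-order linear with linear forcing.
Homogeneous solution: c_h(n) = A·(7)^n.
Try particular c_p(n) = pn + q. Substituting:
  pn + q = 7(p(n-1) + q) - 6n + 3.
Matching the n-coefficient: p = 7p - 6 ⇒ p = 1.
Matching constants: q = -7p + 7q + 3 ⇒ q = \frac{2}{3}.
General: c(n) = A·(7)^n + n + \frac{2}{3}.
Apply c(0) = 0: A + \frac{2}{3} = 0 ⇒ A = - \frac{2}{3}.
So c(n) = - \frac{2 \cdot 7^{n}}{3} + n + \frac{2}{3}.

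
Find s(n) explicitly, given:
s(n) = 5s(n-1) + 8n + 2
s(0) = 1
First-order linear with linear forcing.
Homogeneous solution: s_h(n) = A·(5)^n.
Try particular s_p(n) = pn + q. Substituting:
  pn + q = 5(p(n-1) + q) + 8n + 2.
Matching the n-coefficient: p = 5p + 8 ⇒ p = -2.
Matching constants: q = -5p + 5q + 2 ⇒ q = -3.
General: s(n) = A·(5)^n - 2 n - 3.
Apply s(0) = 1: A - 3 = 1 ⇒ A = 4.
So s(n) = 4 \cdot 5^{n} - 2 n - 3.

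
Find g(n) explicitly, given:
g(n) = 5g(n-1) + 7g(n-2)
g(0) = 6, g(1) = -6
Characteristic equation: x² - 5x - 7 = 0.
Discriminant Δ = (5)² + 4·(7) = 53.
Roots r₁,₂ = (5 ± √53)/2, so r₁ = \frac{5}{2} + \frac{\sqrt{53}}{2}, r₂ = \frac{5}{2} - \frac{\sqrt{53}}{2}.
General solution: g(n) = A·r₁^n + B·r₂^n.
From the initial conditions, A + B = 6 and r₁A + r₂B = -6.
Since r₁ - r₂ = √53: A = (-6 - (6)r₂)/√53 = 3 - \frac{21 \sqrt{53}}{53}, and B = 6 - A = \frac{21 \sqrt{53}}{53} + 3.
So g(n) = \left(3 - \frac{21 \sqrt{53}}{53}\right)\left(\frac{5}{2} + \frac{\sqrt{53}}{2}\right)^n + \left(\frac{21 \sqrt{53}}{53} + 3\right)\left(\frac{5}{2} - \frac{\sqrt{53}}{2}\right)^n.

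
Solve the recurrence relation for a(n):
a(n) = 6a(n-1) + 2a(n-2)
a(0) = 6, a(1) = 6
Characteristic equation: x² - 6x - 2 = 0.
Discriminant Δ = (6)² + 4·(2) = 44.
Roots r₁,₂ = (6 ± √44)/2, so r₁ = 3 + \sqrt{11}, r₂ = 3 - \sqrt{11}.
General solution: a(n) = A·r₁^n + B·r₂^n.
From the initial conditions, A + B = 6 and r₁A + r₂B = 6.
Since r₁ - r₂ = √44: A = (6 - (6)r₂)/√44 = 3 - \frac{6 \sqrt{11}}{11}, and B = 6 - A = \frac{6 \sqrt{11}}{11} + 3.
So a(n) = \left(3 - \frac{6 \sqrt{11}}{11}\right)\left(3 + \sqrt{11}\right)^n + \left(\frac{6 \sqrt{11}}{11} + 3\right)\left(3 - \sqrt{11}\right)^n.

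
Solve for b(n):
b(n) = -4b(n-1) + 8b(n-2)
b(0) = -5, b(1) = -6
Characteristic equation: x² + 4x - 8 = 0.
Discriminant Δ = (-4)² + 4·(8) = 48.
Roots r₁,₂ = (-4 ± √48)/2, so r₁ = -2 + 2 \sqrt{3}, r₂ = - 2 \sqrt{3} - 2.
General solution: b(n) = A·r₁^n + B·r₂^n.
From the initial conditions, A + B = -5 and r₁A + r₂B = -6.
Since r₁ - r₂ = √48: A = (-6 - (-5)r₂)/√48 = - \frac{5}{2} - \frac{4 \sqrt{3}}{3}, and B = -5 - A = - \frac{5}{2} + \frac{4 \sqrt{3}}{3}.
So b(n) = \left(- \frac{5}{2} - \frac{4 \sqrt{3}}{3}\right)\left(-2 + 2 \sqrt{3}\right)^n + \left(- \frac{5}{2} + \frac{4 \sqrt{3}}{3}\right)\left(- 2 \sqrt{3} - 2\right)^n.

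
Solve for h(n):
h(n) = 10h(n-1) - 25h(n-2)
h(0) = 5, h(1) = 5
Characteristic equation: x² - 10x + 25 = 0, which is (x - (5))².
Repeated root r = 5.
General solution: h(n) = (A + Bn)·(5)^n.
From h(0) = 5: A = 5.
From h(1) = 5: (A + B)·(5) = 5 ⇒ B = -4.
So h(n) = \left(5 - 4 n\right) \cdot (5)^n.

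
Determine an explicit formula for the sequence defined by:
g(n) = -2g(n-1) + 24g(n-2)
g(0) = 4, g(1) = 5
Characteristic equation: x² + 2x - 24 = 0, which factors as (x - (4))(x - (-6)) = 0.
Roots r₁ = 4, r₂ = -6 (distinct).
General solution: g(n) = A·(4)^n + B·(-6)^n.
From g(0) = 4: A + B = 4.
From g(1) = 5: 4A - 6B = 5.
Solving: A = \frac{29}{10}, B = \frac{11}{10}.
So g(n) = \frac{11 \left(-6\right)^{n}}{10} + \frac{29 \cdot 4^{n}}{10}.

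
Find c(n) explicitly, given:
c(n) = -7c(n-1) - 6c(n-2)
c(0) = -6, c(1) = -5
Characteristic equation: x² + 7x + 6 = 0, which factors as (x - (-6))(x - (-1)) = 0.
Roots r₁ = -6, r₂ = -1 (distinct).
General solution: c(n) = A·(-6)^n + B·(-1)^n.
From c(0) = -6: A + B = -6.
From c(1) = -5: -6A - B = -5.
Solving: A = \frac{11}{5}, B = - \frac{41}{5}.
So c(n) = - \frac{41 \left(-1\right)^{n}}{5} + \frac{11 \left(-6\right)^{n}}{5}.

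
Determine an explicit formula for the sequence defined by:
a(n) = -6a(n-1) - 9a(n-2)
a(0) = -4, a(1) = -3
Characteristic equation: x² + 6x + 9 = 0, which is (x - (-3))².
Repeated root r = -3.
General solution: a(n) = (A + Bn)·(-3)^n.
From a(0) = -4: A = -4.
From a(1) = -3: (A + B)·(-3) = -3 ⇒ B = 5.
So a(n) = \left(5 n - 4\right) \cdot (-3)^n.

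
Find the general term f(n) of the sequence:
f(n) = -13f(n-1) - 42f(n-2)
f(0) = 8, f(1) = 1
Characteristic equation: x² + 13x + 42 = 0, which factors as (x - (-7))(x - (-6)) = 0.
Roots r₁ = -7, r₂ = -6 (distinct).
General solution: f(n) = A·(-7)^n + B·(-6)^n.
From f(0) = 8: A + B = 8.
From f(1) = 1: -7A - 6B = 1.
Solving: A = -49, B = 57.
So f(n) = 57 \left(-6\right)^{n} - 49 \left(-7\right)^{n}.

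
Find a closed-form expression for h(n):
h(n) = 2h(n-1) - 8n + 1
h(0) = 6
First-order linear with linear forcing.
Homogeneous solution: h_h(n) = A·(2)^n.
Try particular h_p(n) = pn + q. Substituting:
  pn + q = 2(p(n-1) + q) - 8n + 1.
Matching the n-coefficient: p = 2p - 8 ⇒ p = 8.
Matching constants: q = -2p + 2q + 1 ⇒ q = 15.
General: h(n) = A·(2)^n + 8 n + 15.
Apply h(0) = 6: A + 15 = 6 ⇒ A = -9.
So h(n) = - 9 \cdot 2^{n} + 8 n + 15.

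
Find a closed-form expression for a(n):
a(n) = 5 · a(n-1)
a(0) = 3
Pure geometric recurrence with ratio 5.
By induction a(n) = a(0) · (5)^n = 3 \cdot 5^{n}.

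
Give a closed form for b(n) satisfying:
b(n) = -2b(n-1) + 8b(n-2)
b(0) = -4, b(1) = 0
Characteristic equation: x² + 2x - 8 = 0, which factors as (x - (2))(x - (-4)) = 0.
Roots r₁ = 2, r₂ = -4 (distinct).
General solution: b(n) = A·(2)^n + B·(-4)^n.
From b(0) = -4: A + B = -4.
From b(1) = 0: 2A - 4B = 0.
Solving: A = - \frac{8}{3}, B = - \frac{4}{3}.
So b(n) = - \frac{4 \left(-4\right)^{n}}{3} - \frac{8 \cdot 2^{n}}{3}.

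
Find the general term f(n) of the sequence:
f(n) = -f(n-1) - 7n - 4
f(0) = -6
First-order linear with linear forcing.
Homogeneous solution: f_h(n) = A·(-1)^n.
Try particular f_p(n) = pn + q. Substituting:
  pn + q = -(p(n-1) + q) - 7n - 4.
Matching the n-coefficient: p = -p - 7 ⇒ p = - \frac{7}{2}.
Matching constants: q = p - q - 4 ⇒ q = - \frac{15}{4}.
General: f(n) = A·(-1)^n - \frac{7 n}{2} - \frac{15}{4}.
Apply f(0) = -6: A - \frac{15}{4} = -6 ⇒ A = - \frac{9}{4}.
So f(n) = - \frac{9 \left(-1\right)^{n}}{4} - \frac{7 n}{2} - \frac{15}{4}.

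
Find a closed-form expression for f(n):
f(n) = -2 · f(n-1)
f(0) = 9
Pure geometric recurrence with ratio -2.
By induction f(n) = f(0) · (-2)^n = 9 \left(-2\right)^{n}.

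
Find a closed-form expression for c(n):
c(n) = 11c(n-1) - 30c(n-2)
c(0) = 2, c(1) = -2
Characteristic equation: x² - 11x + 30 = 0, which factors as (x - (6))(x - (5)) = 0.
Roots r₁ = 6, r₂ = 5 (distinct).
General solution: c(n) = A·(6)^n + B·(5)^n.
From c(0) = 2: A + B = 2.
From c(1) = -2: 6A + 5B = -2.
Solving: A = -12, B = 14.
So c(n) = 14 \cdot 5^{n} - 12 \cdot 6^{n}.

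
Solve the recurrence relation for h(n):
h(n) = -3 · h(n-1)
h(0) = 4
Pure geometric recurrence with ratio -3.
By induction h(n) = h(0) · (-3)^n = 4 \left(-3\right)^{n}.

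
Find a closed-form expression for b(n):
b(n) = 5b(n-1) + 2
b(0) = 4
First-order linear non-homogeneous.
Homogeneous solution: b_h(n) = A·(5)^n.
Try constant particular solution b_p = K: K = 5K + 2 ⇒ K = - \frac{1}{2}.
General: b(n) = A·(5)^n - \frac{1}{2}.
Apply b(0) = 4: A - \frac{1}{2} = 4 ⇒ A = \frac{9}{2}.
So b(n) = \frac{9 \cdot 5^{n}}{2} - \frac{1}{2}.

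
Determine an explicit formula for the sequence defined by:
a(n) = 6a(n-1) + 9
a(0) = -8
First-order linear non-homogeneous.
Homogeneous solution: a_h(n) = A·(6)^n.
Try constant particular solution a_p = K: K = 6K + 9 ⇒ K = - \frac{9}{5}.
General: a(n) = A·(6)^n - \frac{9}{5}.
Apply a(0) = -8: A - \frac{9}{5} = -8 ⇒ A = - \frac{31}{5}.
So a(n) = - \frac{31 \cdot 6^{n}}{5} - \frac{9}{5}.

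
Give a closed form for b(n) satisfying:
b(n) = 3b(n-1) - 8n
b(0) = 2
First-order linear with linear forcing.
Homogeneous solution: b_h(n) = A·(3)^n.
Try particular b_p(n) = pn + q. Substituting:
  pn + q = 3(p(n-1) + q) - 8n.
Matching the n-coefficient: p = 3p - 8 ⇒ p = 4.
Matching constants: q = -3p + 3q ⇒ q = 6.
General: b(n) = A·(3)^n + 4 n + 6.
Apply b(0) = 2: A + 6 = 2 ⇒ A = -4.
So b(n) = - 4 \cdot 3^{n} + 4 n + 6.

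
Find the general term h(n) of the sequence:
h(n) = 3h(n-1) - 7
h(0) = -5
First-order linear non-homogeneous.
Homogeneous solution: h_h(n) = A·(3)^n.
Try constant particular solution h_p = K: K = 3K - 7 ⇒ K = \frac{7}{2}.
General: h(n) = A·(3)^n + \frac{7}{2}.
Apply h(0) = -5: A + \frac{7}{2} = -5 ⇒ A = - \frac{17}{2}.
So h(n) = \frac{7}{2} - \frac{17 \cdot 3^{n}}{2}.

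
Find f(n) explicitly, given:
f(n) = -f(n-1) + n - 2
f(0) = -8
First-order linear with linear forcing.
Homogeneous solution: f_h(n) = A·(-1)^n.
Try particular f_p(n) = pn + q. Substituting:
  pn + q = -(p(n-1) + q) + n - 2.
Matching the n-coefficient: p = -p + 1 ⇒ p = \frac{1}{2}.
Matching constants: q = p - q - 2 ⇒ q = - \frac{3}{4}.
General: f(n) = A·(-1)^n + \frac{n}{2} - \frac{3}{4}.
Apply f(0) = -8: A - \frac{3}{4} = -8 ⇒ A = - \frac{29}{4}.
So f(n) = - \frac{29 \left(-1\right)^{n}}{4} + \frac{n}{2} - \frac{3}{4}.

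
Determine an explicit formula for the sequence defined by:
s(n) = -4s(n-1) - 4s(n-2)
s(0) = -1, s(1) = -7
Characteristic equation: x² + 4x + 4 = 0, which is (x - (-2))².
Repeated root r = -2.
General solution: s(n) = (A + Bn)·(-2)^n.
From s(0) = -1: A = -1.
From s(1) = -7: (A + B)·(-2) = -7 ⇒ B = \frac{9}{2}.
So s(n) = \left(\frac{9 n}{2} - 1\right) \cdot (-2)^n.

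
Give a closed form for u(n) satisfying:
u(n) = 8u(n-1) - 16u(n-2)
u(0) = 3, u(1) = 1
Characteristic equation: x² - 8x + 16 = 0, which is (x - (4))².
Repeated root r = 4.
General solution: u(n) = (A + Bn)·(4)^n.
From u(0) = 3: A = 3.
From u(1) = 1: (A + B)·(4) = 1 ⇒ B = - \frac{11}{4}.
So u(n) = \left(3 - \frac{11 n}{4}\right) \cdot (4)^n.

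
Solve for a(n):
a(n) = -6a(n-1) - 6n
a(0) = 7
First-order linear with linear forcing.
Homogeneous solution: a_h(n) = A·(-6)^n.
Try particular a_p(n) = pn + q. Substituting:
  pn + q = -6(p(n-1) + q) - 6n.
Matching the n-coefficient: p = -6p - 6 ⇒ p = - \frac{6}{7}.
Matching constants: q = 6p - 6q ⇒ q = - \frac{36}{49}.
General: a(n) = A·(-6)^n - \frac{6 n}{7} - \frac{36}{49}.
Apply a(0) = 7: A - \frac{36}{49} = 7 ⇒ A = \frac{379}{49}.
So a(n) = \frac{379 \left(-6\right)^{n}}{49} - \frac{6 n}{7} - \frac{36}{49}.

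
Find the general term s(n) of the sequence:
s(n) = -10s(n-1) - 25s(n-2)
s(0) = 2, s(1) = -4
Characteristic equation: x² + 10x + 25 = 0, which is (x - (-5))².
Repeated root r = -5.
General solution: s(n) = (A + Bn)·(-5)^n.
From s(0) = 2: A = 2.
From s(1) = -4: (A + B)·(-5) = -4 ⇒ B = - \frac{6}{5}.
So s(n) = \left(2 - \frac{6 n}{5}\right) \cdot (-5)^n.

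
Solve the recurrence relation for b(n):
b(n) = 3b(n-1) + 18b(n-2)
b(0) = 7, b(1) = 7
Characteristic equation: x² - 3x - 18 = 0, which factors as (x - (-3))(x - (6)) = 0.
Roots r₁ = -3, r₂ = 6 (distinct).
General solution: b(n) = A·(-3)^n + B·(6)^n.
From b(0) = 7: A + B = 7.
From b(1) = 7: -3A + 6B = 7.
Solving: A = \frac{35}{9}, B = \frac{28}{9}.
So b(n) = \frac{35 \left(-3\right)^{n}}{9} + \frac{28 \cdot 6^{n}}{9}.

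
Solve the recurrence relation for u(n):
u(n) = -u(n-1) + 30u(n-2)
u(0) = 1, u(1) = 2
Characteristic equation: x² + x - 30 = 0, which factors as (x - (5))(x - (-6)) = 0.
Roots r₁ = 5, r₂ = -6 (distinct).
General solution: u(n) = A·(5)^n + B·(-6)^n.
From u(0) = 1: A + B = 1.
From u(1) = 2: 5A - 6B = 2.
Solving: A = \frac{8}{11}, B = \frac{3}{11}.
So u(n) = \frac{3 \left(-6\right)^{n}}{11} + \frac{8 \cdot 5^{n}}{11}.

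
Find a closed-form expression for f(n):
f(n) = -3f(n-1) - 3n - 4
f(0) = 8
First-order linear with linear forcing.
Homogeneous solution: f_h(n) = A·(-3)^n.
Try particular f_p(n) = pn + q. Substituting:
  pn + q = -3(p(n-1) + q) - 3n - 4.
Matching the n-coefficient: p = -3p - 3 ⇒ p = - \frac{3}{4}.
Matching constants: q = 3p - 3q - 4 ⇒ q = - \frac{25}{16}.
General: f(n) = A·(-3)^n - \frac{3 n}{4} - \frac{25}{16}.
Apply f(0) = 8: A - \frac{25}{16} = 8 ⇒ A = \frac{153}{16}.
So f(n) = \frac{153 \left(-3\right)^{n}}{16} - \frac{3 n}{4} - \frac{25}{16}.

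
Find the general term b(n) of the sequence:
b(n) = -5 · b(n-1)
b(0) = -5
Pure geometric recurrence with ratio -5.
By induction b(n) = b(0) · (-5)^n = - 5 \left(-5\right)^{n}.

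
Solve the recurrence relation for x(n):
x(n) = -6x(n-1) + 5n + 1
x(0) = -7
First-order linear with linear forcing.
Homogeneous solution: x_h(n) = A·(-6)^n.
Try particular x_p(n) = pn + q. Substituting:
  pn + q = -6(p(n-1) + q) + 5n + 1.
Matching the n-coefficient: p = -6p + 5 ⇒ p = \frac{5}{7}.
Matching constants: q = 6p - 6q + 1 ⇒ q = \frac{37}{49}.
General: x(n) = A·(-6)^n + \frac{5 n}{7} + \frac{37}{49}.
Apply x(0) = -7: A + \frac{37}{49} = -7 ⇒ A = - \frac{380}{49}.
So x(n) = - \frac{380 \left(-6\right)^{n}}{49} + \frac{5 n}{7} + \frac{37}{49}.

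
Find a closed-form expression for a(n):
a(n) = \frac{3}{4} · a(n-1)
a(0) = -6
Pure geometric recurrence with ratio \frac{3}{4}.
By induction a(n) = a(0) · (\frac{3}{4})^n = - 6 \left(\frac{3}{4}\right)^{n}.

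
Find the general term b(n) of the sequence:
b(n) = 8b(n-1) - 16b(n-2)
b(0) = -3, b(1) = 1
Characteristic equation: x² - 8x + 16 = 0, which is (x - (4))².
Repeated root r = 4.
General solution: b(n) = (A + Bn)·(4)^n.
From b(0) = -3: A = -3.
From b(1) = 1: (A + B)·(4) = 1 ⇒ B = \frac{13}{4}.
So b(n) = \left(\frac{13 n}{4} - 3\right) \cdot (4)^n.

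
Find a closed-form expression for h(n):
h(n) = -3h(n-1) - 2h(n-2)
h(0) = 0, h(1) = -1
Characteristic equation: x² + 3x + 2 = 0, which factors as (x - (-2))(x - (-1)) = 0.
Roots r₁ = -2, r₂ = -1 (distinct).
General solution: h(n) = A·(-2)^n + B·(-1)^n.
From h(0) = 0: A + B = 0.
From h(1) = -1: -2A - B = -1.
Solving: A = 1, B = -1.
So h(n) = - \left(-1\right)^{n} + \left(-2\right)^{n}.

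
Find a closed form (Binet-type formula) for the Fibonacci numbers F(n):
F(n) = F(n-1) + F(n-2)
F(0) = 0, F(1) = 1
This is the Fibonacci sequence.
Characteristic equation: x² - x - 1 = 0; roots r₁ = \frac{1}{2} + \frac{\sqrt{5}}{2}, r₂ = \frac{1}{2} - \frac{\sqrt{5}}{2}.
General: F(n) = A·r₁^n + B·r₂^n. Solving with F(0)=0, F(1)=1 gives A = \frac{\sqrt{5}}{5}, B = - \frac{\sqrt{5}}{5}.
So F(n) = \frac{2^{- n} \sqrt{5} \left(- \left(1 - \sqrt{5}\right)^{n} + \left(1 + \sqrt{5}\right)^{n}\right)}{5}.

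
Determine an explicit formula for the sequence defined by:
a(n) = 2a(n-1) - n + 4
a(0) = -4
First-order linear with linear forcing.
Homogeneous solution: a_h(n) = A·(2)^n.
Try particular a_p(n) = pn + q. Substituting:
  pn + q = 2(p(n-1) + q) - n + 4.
Matching the n-coefficient: p = 2p - 1 ⇒ p = 1.
Matching constants: q = -2p + 2q + 4 ⇒ q = -2.
General: a(n) = A·(2)^n + n - 2.
Apply a(0) = -4: A - 2 = -4 ⇒ A = -2.
So a(n) = - 2 \cdot 2^{n} + n - 2.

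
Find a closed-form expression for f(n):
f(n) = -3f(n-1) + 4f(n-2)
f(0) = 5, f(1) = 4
Characteristic equation: x² + 3x - 4 = 0, which factors as (x - (-4))(x - (1)) = 0.
Roots r₁ = -4, r₂ = 1 (distinct).
General solution: f(n) = A·(-4)^n + B·(1)^n.
From f(0) = 5: A + B = 5.
From f(1) = 4: -4A + B = 4.
Solving: A = \frac{1}{5}, B = \frac{24}{5}.
So f(n) = \frac{\left(-4\right)^{n}}{5} + \frac{24}{5}.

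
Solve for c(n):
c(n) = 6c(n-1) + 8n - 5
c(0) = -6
First-order linear with linear forcing.
Homogeneous solution: c_h(n) = A·(6)^n.
Try particular c_p(n) = pn + q. Substituting:
  pn + q = 6(p(n-1) + q) + 8n - 5.
Matching the n-coefficient: p = 6p + 8 ⇒ p = - \frac{8}{5}.
Matching constants: q = -6p + 6q - 5 ⇒ q = - \frac{23}{25}.
General: c(n) = A·(6)^n - \frac{8 n}{5} - \frac{23}{25}.
Apply c(0) = -6: A - \frac{23}{25} = -6 ⇒ A = - \frac{127}{25}.
So c(n) = - \frac{127 \cdot 6^{n}}{25} - \frac{8 n}{5} - \frac{23}{25}.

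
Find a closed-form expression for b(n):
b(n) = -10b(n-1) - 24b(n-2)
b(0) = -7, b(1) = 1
Characteristic equation: x² + 10x + 24 = 0, which factors as (x - (-4))(x - (-6)) = 0.
Roots r₁ = -4, r₂ = -6 (distinct).
General solution: b(n) = A·(-4)^n + B·(-6)^n.
From b(0) = -7: A + B = -7.
From b(1) = 1: -4A - 6B = 1.
Solving: A = - \frac{41}{2}, B = \frac{27}{2}.
So b(n) = - \frac{41 \left(-4\right)^{n}}{2} + \frac{27 \left(-6\right)^{n}}{2}.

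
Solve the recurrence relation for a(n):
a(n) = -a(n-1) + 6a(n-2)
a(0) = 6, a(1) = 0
Characteristic equation: x² + x - 6 = 0, which factors as (x - (-3))(x - (2)) = 0.
Roots r₁ = -3, r₂ = 2 (distinct).
General solution: a(n) = A·(-3)^n + B·(2)^n.
From a(0) = 6: A + B = 6.
From a(1) = 0: -3A + 2B = 0.
Solving: A = \frac{12}{5}, B = \frac{18}{5}.
So a(n) = \frac{12 \left(-3\right)^{n}}{5} + \frac{18 \cdot 2^{n}}{5}.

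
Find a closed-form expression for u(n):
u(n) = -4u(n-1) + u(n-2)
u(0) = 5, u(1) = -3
Characteristic equation: x² + 4x - 1 = 0.
Discriminant Δ = (-4)² + 4·(1) = 20.
Roots r₁,₂ = (-4 ± √20)/2, so r₁ = -2 + \sqrt{5}, r₂ = - \sqrt{5} - 2.
General solution: u(n) = A·r₁^n + B·r₂^n.
From the initial conditions, A + B = 5 and r₁A + r₂B = -3.
Since r₁ - r₂ = √20: A = (-3 - (5)r₂)/√20 = \frac{7 \sqrt{5}}{10} + \frac{5}{2}, and B = 5 - A = \frac{5}{2} - \frac{7 \sqrt{5}}{10}.
So u(n) = \left(\frac{7 \sqrt{5}}{10} + \frac{5}{2}\right)\left(-2 + \sqrt{5}\right)^n + \left(\frac{5}{2} - \frac{7 \sqrt{5}}{10}\right)\left(- \sqrt{5} - 2\right)^n.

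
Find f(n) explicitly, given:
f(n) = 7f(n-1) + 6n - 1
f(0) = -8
First-order linear with linear forcing.
Homogeneous solution: f_h(n) = A·(7)^n.
Try particular f_p(n) = pn + q. Substituting:
  pn + q = 7(p(n-1) + q) + 6n - 1.
Matching the n-coefficient: p = 7p + 6 ⇒ p = -1.
Matching constants: q = -7p + 7q - 1 ⇒ q = -1.
General: f(n) = A·(7)^n - n - 1.
Apply f(0) = -8: A - 1 = -8 ⇒ A = -7.
So f(n) = - 7 \cdot 7^{n} - n - 1.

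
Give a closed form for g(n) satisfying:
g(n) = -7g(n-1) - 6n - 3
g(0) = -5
First-order linear with linear forcing.
Homogeneous solution: g_h(n) = A·(-7)^n.
Try particular g_p(n) = pn + q. Substituting:
  pn + q = -7(p(n-1) + q) - 6n - 3.
Matching the n-coefficient: p = -7p - 6 ⇒ p = - \frac{3}{4}.
Matching constants: q = 7p - 7q - 3 ⇒ q = - \frac{33}{32}.
General: g(n) = A·(-7)^n - \frac{3 n}{4} - \frac{33}{32}.
Apply g(0) = -5: A - \frac{33}{32} = -5 ⇒ A = - \frac{127}{32}.
So g(n) = - \frac{127 \left(-7\right)^{n}}{32} - \frac{3 n}{4} - \frac{33}{32}.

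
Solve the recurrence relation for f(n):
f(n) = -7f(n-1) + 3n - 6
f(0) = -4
First-order linear with linear forcing.
Homogeneous solution: f_h(n) = A·(-7)^n.
Try particular f_p(n) = pn + q. Substituting:
  pn + q = -7(p(n-1) + q) + 3n - 6.
Matching the n-coefficient: p = -7p + 3 ⇒ p = \frac{3}{8}.
Matching constants: q = 7p - 7q - 6 ⇒ q = - \frac{27}{64}.
General: f(n) = A·(-7)^n + \frac{3 n}{8} - \frac{27}{64}.
Apply f(0) = -4: A - \frac{27}{64} = -4 ⇒ A = - \frac{229}{64}.
So f(n) = - \frac{229 \left(-7\right)^{n}}{64} + \frac{3 n}{8} - \frac{27}{64}.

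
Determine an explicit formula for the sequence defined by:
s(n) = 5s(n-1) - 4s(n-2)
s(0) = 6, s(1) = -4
Characteristic equation: x² - 5x + 4 = 0, which factors as (x - (4))(x - (1)) = 0.
Roots r₁ = 4, r₂ = 1 (distinct).
General solution: s(n) = A·(4)^n + B·(1)^n.
From s(0) = 6: A + B = 6.
From s(1) = -4: 4A + B = -4.
Solving: A = - \frac{10}{3}, B = \frac{28}{3}.
So s(n) = \frac{28}{3} - \frac{10 \cdot 4^{n}}{3}.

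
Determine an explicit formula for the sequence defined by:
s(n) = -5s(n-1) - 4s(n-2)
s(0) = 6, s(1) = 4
Characteristic equation: x² + 5x + 4 = 0, which factors as (x - (-4))(x - (-1)) = 0.
Roots r₁ = -4, r₂ = -1 (distinct).
General solution: s(n) = A·(-4)^n + B·(-1)^n.
From s(0) = 6: A + B = 6.
From s(1) = 4: -4A - B = 4.
Solving: A = - \frac{10}{3}, B = \frac{28}{3}.
So s(n) = \frac{28 \left(-1\right)^{n}}{3} - \frac{10 \left(-4\right)^{n}}{3}.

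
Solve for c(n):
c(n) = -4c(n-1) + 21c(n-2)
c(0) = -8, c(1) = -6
Characteristic equation: x² + 4x - 21 = 0, which factors as (x - (3))(x - (-7)) = 0.
Roots r₁ = 3, r₂ = -7 (distinct).
General solution: c(n) = A·(3)^n + B·(-7)^n.
From c(0) = -8: A + B = -8.
From c(1) = -6: 3A - 7B = -6.
Solving: A = - \frac{31}{5}, B = - \frac{9}{5}.
So c(n) = - \frac{9 \left(-7\right)^{n}}{5} - \frac{31 \cdot 3^{n}}{5}.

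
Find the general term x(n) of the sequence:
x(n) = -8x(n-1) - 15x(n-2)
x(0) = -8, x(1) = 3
Characteristic equation: x² + 8x + 15 = 0, which factors as (x - (-3))(x - (-5)) = 0.
Roots r₁ = -3, r₂ = -5 (distinct).
General solution: x(n) = A·(-3)^n + B·(-5)^n.
From x(0) = -8: A + B = -8.
From x(1) = 3: -3A - 5B = 3.
Solving: A = - \frac{37}{2}, B = \frac{21}{2}.
So x(n) = - \frac{37 \left(-3\right)^{n}}{2} + \frac{21 \left(-5\right)^{n}}{2}.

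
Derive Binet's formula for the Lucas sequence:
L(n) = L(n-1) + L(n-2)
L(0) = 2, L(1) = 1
This is the Lucas sequence.
Characteristic equation: x² - x - 1 = 0; roots r₁ = \frac{1}{2} + \frac{\sqrt{5}}{2}, r₂ = \frac{1}{2} - \frac{\sqrt{5}}{2}.
General: L(n) = A·r₁^n + B·r₂^n. Solving with L(0)=2, L(1)=1 gives A = 1, B = 1.
So L(n) = 2^{- n} \left(\left(1 - \sqrt{5}\right)^{n} + \left(1 + \sqrt{5}\right)^{n}\right).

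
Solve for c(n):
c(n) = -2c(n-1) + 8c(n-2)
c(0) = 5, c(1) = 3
Characteristic equation: x² + 2x - 8 = 0, which factors as (x - (2))(x - (-4)) = 0.
Roots r₁ = 2, r₂ = -4 (distinct).
General solution: c(n) = A·(2)^n + B·(-4)^n.
From c(0) = 5: A + B = 5.
From c(1) = 3: 2A - 4B = 3.
Solving: A = \frac{23}{6}, B = \frac{7}{6}.
So c(n) = \frac{7 \left(-4\right)^{n}}{6} + \frac{23 \cdot 2^{n}}{6}.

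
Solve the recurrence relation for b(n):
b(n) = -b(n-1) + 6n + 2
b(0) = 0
First-order linear with linear forcing.
Homogeneous solution: b_h(n) = A·(-1)^n.
Try particular b_p(n) = pn + q. Substituting:
  pn + q = -(p(n-1) + q) + 6n + 2.
Matching the n-coefficient: p = -p + 6 ⇒ p = 3.
Matching constants: q = p - q + 2 ⇒ q = \frac{5}{2}.
General: b(n) = A·(-1)^n + 3 n + \frac{5}{2}.
Apply b(0) = 0: A + \frac{5}{2} = 0 ⇒ A = - \frac{5}{2}.
So b(n) = - \frac{5 \left(-1\right)^{n}}{2} + 3 n + \frac{5}{2}.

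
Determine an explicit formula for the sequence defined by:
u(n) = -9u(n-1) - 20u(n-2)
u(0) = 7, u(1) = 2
Characteristic equation: x² + 9x + 20 = 0, which factors as (x - (-4))(x - (-5)) = 0.
Roots r₁ = -4, r₂ = -5 (distinct).
General solution: u(n) = A·(-4)^n + B·(-5)^n.
From u(0) = 7: A + B = 7.
From u(1) = 2: -4A - 5B = 2.
Solving: A = 37, B = -30.
So u(n) = 37 \left(-4\right)^{n} - 30 \left(-5\right)^{n}.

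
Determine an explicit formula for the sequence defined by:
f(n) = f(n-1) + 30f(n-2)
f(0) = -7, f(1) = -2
Characteristic equation: x² - x - 30 = 0, which factors as (x - (-5))(x - (6)) = 0.
Roots r₁ = -5, r₂ = 6 (distinct).
General solution: f(n) = A·(-5)^n + B·(6)^n.
From f(0) = -7: A + B = -7.
From f(1) = -2: -5A + 6B = -2.
Solving: A = - \frac{40}{11}, B = - \frac{37}{11}.
So f(n) = - \frac{40 \left(-5\right)^{n}}{11} - \frac{37 \cdot 6^{n}}{11}.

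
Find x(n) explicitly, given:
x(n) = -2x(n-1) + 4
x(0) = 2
First-order linear non-homogeneous.
Homogeneous solution: x_h(n) = A·(-2)^n.
Try constant particular solution x_p = K: K = -2K + 4 ⇒ K = \frac{4}{3}.
General: x(n) = A·(-2)^n + \frac{4}{3}.
Apply x(0) = 2: A + \frac{4}{3} = 2 ⇒ A = \frac{2}{3}.
So x(n) = \frac{2 \left(-2\right)^{n}}{3} + \frac{4}{3}.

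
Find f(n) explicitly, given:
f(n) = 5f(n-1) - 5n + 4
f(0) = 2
First-order linear with linear forcing.
Homogeneous solution: f_h(n) = A·(5)^n.
Try particular f_p(n) = pn + q. Substituting:
  pn + q = 5(p(n-1) + q) - 5n + 4.
Matching the n-coefficient: p = 5p - 5 ⇒ p = \frac{5}{4}.
Matching constants: q = -5p + 5q + 4 ⇒ q = \frac{9}{16}.
General: f(n) = A·(5)^n + \frac{5 n}{4} + \frac{9}{16}.
Apply f(0) = 2: A + \frac{9}{16} = 2 ⇒ A = \frac{23}{16}.
So f(n) = \frac{23 \cdot 5^{n}}{16} + \frac{5 n}{4} + \frac{9}{16}.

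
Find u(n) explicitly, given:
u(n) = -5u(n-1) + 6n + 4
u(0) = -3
First-order linear with linear forcing.
Homogeneous solution: u_h(n) = A·(-5)^n.
Try particular u_p(n) = pn + q. Substituting:
  pn + q = -5(p(n-1) + q) + 6n + 4.
Matching the n-coefficient: p = -5p + 6 ⇒ p = 1.
Matching constants: q = 5p - 5q + 4 ⇒ q = \frac{3}{2}.
General: u(n) = A·(-5)^n + n + \frac{3}{2}.
Apply u(0) = -3: A + \frac{3}{2} = -3 ⇒ A = - \frac{9}{2}.
So u(n) = - \frac{9 \left(-5\right)^{n}}{2} + n + \frac{3}{2}.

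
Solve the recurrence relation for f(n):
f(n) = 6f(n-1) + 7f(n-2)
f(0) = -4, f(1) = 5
Characteristic equation: x² - 6x - 7 = 0, which factors as (x - (-1))(x - (7)) = 0.
Roots r₁ = -1, r₂ = 7 (distinct).
General solution: f(n) = A·(-1)^n + B·(7)^n.
From f(0) = -4: A + B = -4.
From f(1) = 5: -A + 7B = 5.
Solving: A = - \frac{33}{8}, B = \frac{1}{8}.
So f(n) = - \frac{33 \left(-1\right)^{n}}{8} + \frac{7^{n}}{8}.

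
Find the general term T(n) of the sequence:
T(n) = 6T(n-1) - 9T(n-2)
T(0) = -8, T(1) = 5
Characteristic equation: x² - 6x + 9 = 0, which is (x - (3))².
Repeated root r = 3.
General solution: T(n) = (A + Bn)·(3)^n.
From T(0) = -8: A = -8.
From T(1) = 5: (A + B)·(3) = 5 ⇒ B = \frac{29}{3}.
So T(n) = \left(\frac{29 n}{3} - 8\right) \cdot (3)^n.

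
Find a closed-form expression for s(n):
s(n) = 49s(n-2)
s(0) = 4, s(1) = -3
Characteristic equation: x² - 49 = 0, which factors as (x - (-7))(x - (7)) = 0.
Roots r₁ = -7, r₂ = 7 (distinct).
General solution: s(n) = A·(-7)^n + B·(7)^n.
From s(0) = 4: A + B = 4.
From s(1) = -3: -7A + 7B = -3.
Solving: A = \frac{31}{14}, B = \frac{25}{14}.
So s(n) = \frac{31 \left(-7\right)^{n}}{14} + \frac{25 \cdot 7^{n}}{14}.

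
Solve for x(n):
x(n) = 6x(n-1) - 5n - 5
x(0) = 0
First-order linear with linear forcing.
Homogeneous solution: x_h(n) = A·(6)^n.
Try particular x_p(n) = pn + q. Substituting:
  pn + q = 6(p(n-1) + q) - 5n - 5.
Matching the n-coefficient: p = 6p - 5 ⇒ p = 1.
Matching constants: q = -6p + 6q - 5 ⇒ q = \frac{11}{5}.
General: x(n) = A·(6)^n + n + \frac{11}{5}.
Apply x(0) = 0: A + \frac{11}{5} = 0 ⇒ A = - \frac{11}{5}.
So x(n) = - \frac{11 \cdot 6^{n}}{5} + n + \frac{11}{5}.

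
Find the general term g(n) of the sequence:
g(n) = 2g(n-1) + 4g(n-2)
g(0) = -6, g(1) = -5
Characteristic equation: x² - 2x - 4 = 0.
Discriminant Δ = (2)² + 4·(4) = 20.
Roots r₁,₂ = (2 ± √20)/2, so r₁ = 1 + \sqrt{5}, r₂ = 1 - \sqrt{5}.
General solution: g(n) = A·r₁^n + B·r₂^n.
From the initial conditions, A + B = -6 and r₁A + r₂B = -5.
Since r₁ - r₂ = √20: A = (-5 - (-6)r₂)/√20 = -3 + \frac{\sqrt{5}}{10}, and B = -6 - A = -3 - \frac{\sqrt{5}}{10}.
So g(n) = \left(-3 + \frac{\sqrt{5}}{10}\right)\left(1 + \sqrt{5}\right)^n + \left(-3 - \frac{\sqrt{5}}{10}\right)\left(1 - \sqrt{5}\right)^n.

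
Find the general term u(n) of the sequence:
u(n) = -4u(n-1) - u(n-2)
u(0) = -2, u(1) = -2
Characteristic equation: x² + 4x + 1 = 0.
Discriminant Δ = (-4)² + 4·(-1) = 12.
Roots r₁,₂ = (-4 ± √12)/2, so r₁ = -2 + \sqrt{3}, r₂ = -2 - \sqrt{3}.
General solution: u(n) = A·r₁^n + B·r₂^n.
From the initial conditions, A + B = -2 and r₁A + r₂B = -2.
Since r₁ - r₂ = √12: A = (-2 - (-2)r₂)/√12 = - \sqrt{3} - 1, and B = -2 - A = -1 + \sqrt{3}.
So u(n) = \left(- \sqrt{3} - 1\right)\left(-2 + \sqrt{3}\right)^n + \left(-1 + \sqrt{3}\right)\left(-2 - \sqrt{3}\right)^n.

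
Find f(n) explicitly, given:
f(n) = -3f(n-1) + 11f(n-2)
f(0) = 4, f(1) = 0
Characteristic equation: x² + 3x - 11 = 0.
Discriminant Δ = (-3)² + 4·(11) = 53.
Roots r₁,₂ = (-3 ± √53)/2, so r₁ = - \frac{3}{2} + \frac{\sqrt{53}}{2}, r₂ = - \frac{\sqrt{53}}{2} - \frac{3}{2}.
General solution: f(n) = A·r₁^n + B·r₂^n.
From the initial conditions, A + B = 4 and r₁A + r₂B = 0.
Since r₁ - r₂ = √53: A = (0 - (4)r₂)/√53 = \frac{6 \sqrt{53}}{53} + 2, and B = 4 - A = 2 - \frac{6 \sqrt{53}}{53}.
So f(n) = \left(\frac{6 \sqrt{53}}{53} + 2\right)\left(- \frac{3}{2} + \frac{\sqrt{53}}{2}\right)^n + \left(2 - \frac{6 \sqrt{53}}{53}\right)\left(- \frac{\sqrt{53}}{2} - \frac{3}{2}\right)^n.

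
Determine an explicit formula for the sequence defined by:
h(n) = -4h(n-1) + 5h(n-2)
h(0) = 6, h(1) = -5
Characteristic equation: x² + 4x - 5 = 0, which factors as (x - (1))(x - (-5)) = 0.
Roots r₁ = 1, r₂ = -5 (distinct).
General solution: h(n) = A·(1)^n + B·(-5)^n.
From h(0) = 6: A + B = 6.
From h(1) = -5: A - 5B = -5.
Solving: A = \frac{25}{6}, B = \frac{11}{6}.
So h(n) = \frac{11 \left(-5\right)^{n}}{6} + \frac{25}{6}.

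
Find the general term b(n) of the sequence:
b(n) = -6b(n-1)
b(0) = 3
This is a homogeneous first-order recurrence with ratio -6.
By induction b(n) = b(0) · (-6)^n = 3 \left(-6\right)^{n}.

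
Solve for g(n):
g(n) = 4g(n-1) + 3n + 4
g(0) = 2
First-order linear with linear forcing.
Homogeneous solution: g_h(n) = A·(4)^n.
Try particular g_p(n) = pn + q. Substituting:
  pn + q = 4(p(n-1) + q) + 3n + 4.
Matching the n-coefficient: p = 4p + 3 ⇒ p = -1.
Matching constants: q = -4p + 4q + 4 ⇒ q = - \frac{8}{3}.
General: g(n) = A·(4)^n - n - \frac{8}{3}.
Apply g(0) = 2: A - \frac{8}{3} = 2 ⇒ A = \frac{14}{3}.
So g(n) = \frac{14 \cdot 4^{n}}{3} - n - \frac{8}{3}.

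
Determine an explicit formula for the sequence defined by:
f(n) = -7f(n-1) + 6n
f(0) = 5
First-order linear with linear forcing.
Homogeneous solution: f_h(n) = A·(-7)^n.
Try particular f_p(n) = pn + q. Substituting:
  pn + q = -7(p(n-1) + q) + 6n.
Matching the n-coefficient: p = -7p + 6 ⇒ p = \frac{3}{4}.
Matching constants: q = 7p - 7q ⇒ q = \frac{21}{32}.
General: f(n) = A·(-7)^n + \frac{3 n}{4} + \frac{21}{32}.
Apply f(0) = 5: A + \frac{21}{32} = 5 ⇒ A = \frac{139}{32}.
So f(n) = \frac{139 \left(-7\right)^{n}}{32} + \frac{3 n}{4} + \frac{21}{32}.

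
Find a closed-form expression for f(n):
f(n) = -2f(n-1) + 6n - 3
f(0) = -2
First-order linear with linear forcing.
Homogeneous solution: f_h(n) = A·(-2)^n.
Try particular f_p(n) = pn + q. Substituting:
  pn + q = -2(p(n-1) + q) + 6n - 3.
Matching the n-coefficient: p = -2p + 6 ⇒ p = 2.
Matching constants: q = 2p - 2q - 3 ⇒ q = \frac{1}{3}.
General: f(n) = A·(-2)^n + 2 n + \frac{1}{3}.
Apply f(0) = -2: A + \frac{1}{3} = -2 ⇒ A = - \frac{7}{3}.
So f(n) = - \frac{7 \left(-2\right)^{n}}{3} + 2 n + \frac{1}{3}.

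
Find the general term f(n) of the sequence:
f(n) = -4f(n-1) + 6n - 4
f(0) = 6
First-order linear with linear forcing.
Homogeneous solution: f_h(n) = A·(-4)^n.
Try particular f_p(n) = pn + q. Substituting:
  pn + q = -4(p(n-1) + q) + 6n - 4.
Matching the n-coefficient: p = -4p + 6 ⇒ p = \frac{6}{5}.
Matching constants: q = 4p - 4q - 4 ⇒ q = \frac{4}{25}.
General: f(n) = A·(-4)^n + \frac{6 n}{5} + \frac{4}{25}.
Apply f(0) = 6: A + \frac{4}{25} = 6 ⇒ A = \frac{146}{25}.
So f(n) = \frac{146 \left(-4\right)^{n}}{25} + \frac{6 n}{5} + \frac{4}{25}.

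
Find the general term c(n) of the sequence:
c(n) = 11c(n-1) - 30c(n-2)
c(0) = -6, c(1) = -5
Characteristic equation: x² - 11x + 30 = 0, which factors as (x - (5))(x - (6)) = 0.
Roots r₁ = 5, r₂ = 6 (distinct).
General solution: c(n) = A·(5)^n + B·(6)^n.
From c(0) = -6: A + B = -6.
From c(1) = -5: 5A + 6B = -5.
Solving: A = -31, B = 25.
So c(n) = - 31 \cdot 5^{n} + 25 \cdot 6^{n}.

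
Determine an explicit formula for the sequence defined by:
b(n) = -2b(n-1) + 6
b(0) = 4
First-order linear non-homogeneous.
Homogeneous solution: b_h(n) = A·(-2)^n.
Try constant particular solution b_p = K: K = -2K + 6 ⇒ K = 2.
General: b(n) = A·(-2)^n + 2.
Apply b(0) = 4: A + 2 = 4 ⇒ A = 2.
So b(n) = 2 \left(-2\right)^{n} + 2.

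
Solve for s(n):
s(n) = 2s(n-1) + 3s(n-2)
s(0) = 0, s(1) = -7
Characteristic equation: x² - 2x - 3 = 0, which factors as (x - (3))(x - (-1)) = 0.
Roots r₁ = 3, r₂ = -1 (distinct).
General solution: s(n) = A·(3)^n + B·(-1)^n.
From s(0) = 0: A + B = 0.
From s(1) = -7: 3A - B = -7.
Solving: A = - \frac{7}{4}, B = \frac{7}{4}.
So s(n) = \frac{7 \left(-1\right)^{n}}{4} - \frac{7 \cdot 3^{n}}{4}.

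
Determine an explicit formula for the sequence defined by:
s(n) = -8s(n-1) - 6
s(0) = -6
First-order linear non-homogeneous.
Homogeneous solution: s_h(n) = A·(-8)^n.
Try constant particular solution s_p = K: K = -8K - 6 ⇒ K = - \frac{2}{3}.
General: s(n) = A·(-8)^n - \frac{2}{3}.
Apply s(0) = -6: A - \frac{2}{3} = -6 ⇒ A = - \frac{16}{3}.
So s(n) = - \frac{16 \left(-8\right)^{n}}{3} - \frac{2}{3}.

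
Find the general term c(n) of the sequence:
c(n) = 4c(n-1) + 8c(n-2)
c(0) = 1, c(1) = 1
Characteristic equation: x² - 4x - 8 = 0.
Discriminant Δ = (4)² + 4·(8) = 48.
Roots r₁,₂ = (4 ± √48)/2, so r₁ = 2 + 2 \sqrt{3}, r₂ = 2 - 2 \sqrt{3}.
General solution: c(n) = A·r₁^n + B·r₂^n.
From the initial conditions, A + B = 1 and r₁A + r₂B = 1.
Since r₁ - r₂ = √48: A = (1 - (1)r₂)/√48 = \frac{1}{2} - \frac{\sqrt{3}}{12}, and B = 1 - A = \frac{\sqrt{3}}{12} + \frac{1}{2}.
So c(n) = \left(\frac{1}{2} - \frac{\sqrt{3}}{12}\right)\left(2 + 2 \sqrt{3}\right)^n + \left(\frac{\sqrt{3}}{12} + \frac{1}{2}\right)\left(2 - 2 \sqrt{3}\right)^n.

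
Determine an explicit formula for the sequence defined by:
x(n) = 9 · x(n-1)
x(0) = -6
Pure geometric recurrence with ratio 9.
By induction x(n) = x(0) · (9)^n = - 6 \cdot 9^{n}.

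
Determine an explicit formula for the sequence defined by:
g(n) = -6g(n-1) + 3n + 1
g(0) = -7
First-order linear with linear forcing.
Homogeneous solution: g_h(n) = A·(-6)^n.
Try particular g_p(n) = pn + q. Substituting:
  pn + q = -6(p(n-1) + q) + 3n + 1.
Matching the n-coefficient: p = -6p + 3 ⇒ p = \frac{3}{7}.
Matching constants: q = 6p - 6q + 1 ⇒ q = \frac{25}{49}.
General: g(n) = A·(-6)^n + \frac{3 n}{7} + \frac{25}{49}.
Apply g(0) = -7: A + \frac{25}{49} = -7 ⇒ A = - \frac{368}{49}.
So g(n) = - \frac{368 \left(-6\right)^{n}}{49} + \frac{3 n}{7} + \frac{25}{49}.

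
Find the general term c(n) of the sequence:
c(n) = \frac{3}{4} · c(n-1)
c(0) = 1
Pure geometric recurrence with ratio \frac{3}{4}.
By induction c(n) = c(0) · (\frac{3}{4})^n = \left(\frac{3}{4}\right)^{n}.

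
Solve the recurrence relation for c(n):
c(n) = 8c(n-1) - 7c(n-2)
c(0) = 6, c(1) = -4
Characteristic equation: x² - 8x + 7 = 0, which factors as (x - (7))(x - (1)) = 0.
Roots r₁ = 7, r₂ = 1 (distinct).
General solution: c(n) = A·(7)^n + B·(1)^n.
From c(0) = 6: A + B = 6.
From c(1) = -4: 7A + B = -4.
Solving: A = - \frac{5}{3}, B = \frac{23}{3}.
So c(n) = \frac{23}{3} - \frac{5 \cdot 7^{n}}{3}.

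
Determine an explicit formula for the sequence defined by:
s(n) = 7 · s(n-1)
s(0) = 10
Pure geometric recurrence with ratio 7.
By induction s(n) = s(0) · (7)^n = 10 \cdot 7^{n}.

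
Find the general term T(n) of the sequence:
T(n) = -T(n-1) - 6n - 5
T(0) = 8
First-order linear with linear forcing.
Homogeneous solution: T_h(n) = A·(-1)^n.
Try particular T_p(n) = pn + q. Substituting:
  pn + q = -(p(n-1) + q) - 6n - 5.
Matching the n-coefficient: p = -p - 6 ⇒ p = -3.
Matching constants: q = p - q - 5 ⇒ q = -4.
General: T(n) = A·(-1)^n - 3 n - 4.
Apply T(0) = 8: A - 4 = 8 ⇒ A = 12.
So T(n) = 12 \left(-1\right)^{n} - 3 n - 4.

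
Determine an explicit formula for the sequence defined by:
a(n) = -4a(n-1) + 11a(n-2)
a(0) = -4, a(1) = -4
Characteristic equation: x² + 4x - 11 = 0.
Discriminant Δ = (-4)² + 4·(11) = 60.
Roots r₁,₂ = (-4 ± √60)/2, so r₁ = -2 + \sqrt{15}, r₂ = - \sqrt{15} - 2.
General solution: a(n) = A·r₁^n + B·r₂^n.
From the initial conditions, A + B = -4 and r₁A + r₂B = -4.
Since r₁ - r₂ = √60: A = (-4 - (-4)r₂)/√60 = -2 - \frac{2 \sqrt{15}}{5}, and B = -4 - A = -2 + \frac{2 \sqrt{15}}{5}.
So a(n) = \left(-2 - \frac{2 \sqrt{15}}{5}\right)\left(-2 + \sqrt{15}\right)^n + \left(-2 + \frac{2 \sqrt{15}}{5}\right)\left(- \sqrt{15} - 2\right)^n.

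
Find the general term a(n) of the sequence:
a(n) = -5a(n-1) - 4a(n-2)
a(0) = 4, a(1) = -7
Characteristic equation: x² + 5x + 4 = 0, which factors as (x - (-4))(x - (-1)) = 0.
Roots r₁ = -4, r₂ = -1 (distinct).
General solution: a(n) = A·(-4)^n + B·(-1)^n.
From a(0) = 4: A + B = 4.
From a(1) = -7: -4A - B = -7.
Solving: A = 1, B = 3.
So a(n) = 3 \left(-1\right)^{n} + \left(-4\right)^{n}.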